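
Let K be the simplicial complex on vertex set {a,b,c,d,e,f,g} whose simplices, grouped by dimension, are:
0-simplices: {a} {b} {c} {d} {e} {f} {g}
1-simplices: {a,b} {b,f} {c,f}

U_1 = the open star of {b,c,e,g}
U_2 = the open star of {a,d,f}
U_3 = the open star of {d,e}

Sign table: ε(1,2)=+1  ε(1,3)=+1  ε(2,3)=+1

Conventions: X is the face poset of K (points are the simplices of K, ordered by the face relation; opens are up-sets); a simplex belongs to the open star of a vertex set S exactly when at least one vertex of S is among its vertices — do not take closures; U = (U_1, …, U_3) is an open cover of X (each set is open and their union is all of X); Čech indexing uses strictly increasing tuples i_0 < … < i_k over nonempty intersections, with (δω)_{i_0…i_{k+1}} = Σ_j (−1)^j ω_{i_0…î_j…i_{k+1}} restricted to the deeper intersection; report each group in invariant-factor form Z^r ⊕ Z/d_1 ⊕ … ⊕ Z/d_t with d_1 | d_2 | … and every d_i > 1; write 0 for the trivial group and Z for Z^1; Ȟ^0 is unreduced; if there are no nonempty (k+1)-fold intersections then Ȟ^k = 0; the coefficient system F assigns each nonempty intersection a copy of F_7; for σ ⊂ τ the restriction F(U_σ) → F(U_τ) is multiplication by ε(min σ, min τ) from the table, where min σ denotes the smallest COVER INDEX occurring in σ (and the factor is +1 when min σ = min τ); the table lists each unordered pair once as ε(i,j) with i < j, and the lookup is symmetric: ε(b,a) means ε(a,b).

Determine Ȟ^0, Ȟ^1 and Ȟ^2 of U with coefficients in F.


intersection data:
  U1={{b},{c},{e},{g},{a,b},{b,f},{c,f}} U2={{a},{d},{f},{a,b},{b,f},{c,f}} U3={{d},{e}}
  U12={{a,b},{b,f},{c,f}} U13={{e}} U23={{d}}
C dims 3,3; δ0: rk_F7 2
Ȟ^0 = (3 − 2) − 0 = 1, so Ȟ^0 ≅ Z/7
Ȟ^1 = (3 − 0) − 2 = 1, so Ȟ^1 ≅ Z/7
Ȟ^2 = (0 − 0) − 0 = 0, so Ȟ^2 ≅ 0

Ȟ^0(U;F) ≅ Z/7, Ȟ^1(U;F) ≅ Z/7 and Ȟ^2(U;F) ≅ 0


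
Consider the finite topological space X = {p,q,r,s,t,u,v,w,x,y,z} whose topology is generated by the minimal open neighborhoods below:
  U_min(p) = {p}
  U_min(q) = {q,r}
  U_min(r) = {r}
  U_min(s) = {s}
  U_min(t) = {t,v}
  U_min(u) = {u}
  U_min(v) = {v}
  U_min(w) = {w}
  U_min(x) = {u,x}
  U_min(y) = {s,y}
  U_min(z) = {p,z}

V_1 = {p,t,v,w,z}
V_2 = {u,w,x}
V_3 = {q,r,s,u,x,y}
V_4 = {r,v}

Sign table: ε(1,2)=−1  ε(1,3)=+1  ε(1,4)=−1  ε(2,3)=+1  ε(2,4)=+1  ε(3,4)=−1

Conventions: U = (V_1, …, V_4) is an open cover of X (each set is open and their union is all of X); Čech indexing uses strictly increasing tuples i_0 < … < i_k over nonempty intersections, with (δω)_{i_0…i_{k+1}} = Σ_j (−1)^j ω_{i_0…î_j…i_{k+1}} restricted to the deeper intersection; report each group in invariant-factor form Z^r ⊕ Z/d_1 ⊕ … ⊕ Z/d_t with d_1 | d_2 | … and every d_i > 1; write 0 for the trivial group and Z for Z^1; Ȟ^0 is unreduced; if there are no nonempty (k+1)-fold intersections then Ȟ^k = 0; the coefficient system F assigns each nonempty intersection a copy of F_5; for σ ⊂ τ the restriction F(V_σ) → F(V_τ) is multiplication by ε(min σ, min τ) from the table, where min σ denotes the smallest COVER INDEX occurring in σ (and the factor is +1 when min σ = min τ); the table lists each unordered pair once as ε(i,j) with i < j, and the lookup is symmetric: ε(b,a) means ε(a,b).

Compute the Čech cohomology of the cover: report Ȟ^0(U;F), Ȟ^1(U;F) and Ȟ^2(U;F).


Ȟ^0 = 0, Ȟ^1 = 0, Ȟ^2 = 0

nerve of the cover:
  V12={w} V14={v} V23={u,x} V34={r}
C dims 4,4; δ0: rk_F5 4
Ȟ^0 = (4 − 4) − 0 = 0, so Ȟ^0 ≅ 0
Ȟ^1 = (4 − 0) − 4 = 0, so Ȟ^1 ≅ 0
Ȟ^2 = (0 − 0) − 0 = 0, so Ȟ^2 ≅ 0


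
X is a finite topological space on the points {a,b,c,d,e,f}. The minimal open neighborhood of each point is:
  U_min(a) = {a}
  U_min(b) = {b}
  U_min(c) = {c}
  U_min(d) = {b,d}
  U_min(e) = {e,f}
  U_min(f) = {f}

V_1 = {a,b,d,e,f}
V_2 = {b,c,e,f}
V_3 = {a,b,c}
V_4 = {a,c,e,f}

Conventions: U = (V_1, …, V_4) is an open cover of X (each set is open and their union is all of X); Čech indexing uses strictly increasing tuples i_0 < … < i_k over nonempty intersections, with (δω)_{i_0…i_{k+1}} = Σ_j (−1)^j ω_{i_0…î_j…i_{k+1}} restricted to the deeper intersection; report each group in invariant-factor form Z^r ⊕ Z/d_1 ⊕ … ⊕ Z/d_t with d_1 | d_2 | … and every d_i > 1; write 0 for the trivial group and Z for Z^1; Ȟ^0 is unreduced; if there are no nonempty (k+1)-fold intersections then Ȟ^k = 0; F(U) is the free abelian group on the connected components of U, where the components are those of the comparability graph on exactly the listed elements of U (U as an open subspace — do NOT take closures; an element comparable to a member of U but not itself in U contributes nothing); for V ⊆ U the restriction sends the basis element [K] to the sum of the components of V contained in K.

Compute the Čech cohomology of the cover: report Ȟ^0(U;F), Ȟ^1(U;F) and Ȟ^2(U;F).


cover nerve:
  V12={b,e,f} V13={a,b} V14={a,e,f} V23={b,c} V24={c,e,f} V34={a,c}
  V123={b} V124={e,f} V134={a} V234={c}
components per intersection:
  V1: {a} {b,d} {e,f}
  V2: {b} {c} {e,f}
  V3: {a} {b} {c}
  V4: {a} {c} {e,f}
  V12: {b} {e,f}
  V13: {a} {b}
  V14: {a} {e,f}
  V23: {b} {c}
  V24: {c} {e,f}
  V34: {a} {c}
  V123: {b}
  V124: {e,f}
  V134: {a}
  V234: {c}
C dims 12,12,4; δ0: rk 8, SNF 1^8; δ1: rk 4, SNF 1^4
Ȟ^0: (12−8)−0=4 ⇒ Z^4
Ȟ^1: (12−4)−8=0 ⇒ 0
Ȟ^2: (4−0)−4=0 ⇒ 0

Ȟ^0(U;F) ≅ Z^4, Ȟ^1(U;F) ≅ 0, Ȟ^2(U;F) ≅ 0


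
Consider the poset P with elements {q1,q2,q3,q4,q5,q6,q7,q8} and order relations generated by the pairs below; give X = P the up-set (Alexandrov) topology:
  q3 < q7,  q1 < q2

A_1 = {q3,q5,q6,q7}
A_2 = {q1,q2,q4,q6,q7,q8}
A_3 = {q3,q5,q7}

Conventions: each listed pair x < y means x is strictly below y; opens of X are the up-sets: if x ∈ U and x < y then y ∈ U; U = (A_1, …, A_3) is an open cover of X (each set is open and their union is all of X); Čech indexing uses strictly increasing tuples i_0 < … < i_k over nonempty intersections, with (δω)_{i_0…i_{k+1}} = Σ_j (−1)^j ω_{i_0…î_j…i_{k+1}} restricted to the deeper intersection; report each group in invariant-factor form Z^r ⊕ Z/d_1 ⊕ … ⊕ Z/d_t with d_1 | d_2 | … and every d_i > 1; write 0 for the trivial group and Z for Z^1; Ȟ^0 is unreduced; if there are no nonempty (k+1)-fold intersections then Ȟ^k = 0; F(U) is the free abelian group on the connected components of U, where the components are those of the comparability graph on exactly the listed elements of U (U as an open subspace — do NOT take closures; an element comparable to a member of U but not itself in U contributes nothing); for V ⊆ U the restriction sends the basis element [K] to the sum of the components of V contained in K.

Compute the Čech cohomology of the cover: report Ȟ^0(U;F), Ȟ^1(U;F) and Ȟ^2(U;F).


Ȟ^0(U;F) ≅ Z^6, Ȟ^1(U;F) ≅ 0 and Ȟ^2(U;F) ≅ 0

nonempty overlaps:
  A12={q6,q7} A13={q3,q5,q7} A23={q7}
  A123={q7}
components per intersection:
  A1: {q3,q7} {q5} {q6}
  A2: {q1,q2} {q4} {q6} {q7} {q8}
  A3: {q3,q7} {q5}
  A12: {q6} {q7}
  A13: {q3,q7} {q5}
  A23: {q7}
  A123: {q7}
C dims 10,5,1; δ0: rk 4, SNF 1^4; δ1: rk 1, SNF 1^1
degree 0: 10−4−0 = 6 → Ȟ^0 ≅ Z^6
degree 1: 5−1−4 = 0 → Ȟ^1 ≅ 0
degree 2: 1−0−1 = 0 → Ȟ^2 ≅ 0


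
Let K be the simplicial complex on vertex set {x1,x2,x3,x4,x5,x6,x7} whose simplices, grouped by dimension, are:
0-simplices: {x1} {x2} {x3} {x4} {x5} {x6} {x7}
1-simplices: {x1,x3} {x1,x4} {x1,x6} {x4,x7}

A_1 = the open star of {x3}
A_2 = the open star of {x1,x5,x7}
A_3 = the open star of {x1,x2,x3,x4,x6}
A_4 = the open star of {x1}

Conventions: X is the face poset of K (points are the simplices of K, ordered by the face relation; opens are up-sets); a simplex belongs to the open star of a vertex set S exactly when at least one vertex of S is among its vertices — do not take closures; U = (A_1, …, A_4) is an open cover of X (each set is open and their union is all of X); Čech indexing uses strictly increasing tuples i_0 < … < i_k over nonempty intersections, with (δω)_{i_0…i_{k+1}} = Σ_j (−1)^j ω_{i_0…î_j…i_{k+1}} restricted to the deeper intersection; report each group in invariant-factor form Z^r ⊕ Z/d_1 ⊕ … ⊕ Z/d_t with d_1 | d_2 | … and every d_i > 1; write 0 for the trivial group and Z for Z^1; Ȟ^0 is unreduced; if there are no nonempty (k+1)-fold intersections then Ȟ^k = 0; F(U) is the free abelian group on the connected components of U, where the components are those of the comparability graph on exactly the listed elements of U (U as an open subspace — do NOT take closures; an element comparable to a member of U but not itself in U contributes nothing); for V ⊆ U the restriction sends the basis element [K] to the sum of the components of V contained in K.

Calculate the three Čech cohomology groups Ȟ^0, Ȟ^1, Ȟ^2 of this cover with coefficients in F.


Ȟ^0 = Z^3,  Ȟ^1 = 0,  Ȟ^2 = 0

nerve simplices:
  A1={{x3},{x1,x3}} A2={{x1},{x5},{x7},{x1,x3},{x1,x4},{x1,x6},{x4,x7}} A3={{x1},{x2},{x3},{x4},{x6},{x1,x3},{x1,x4},{x1,x6},{x4,x7}} A4={{x1},{x1,x3},{x1,x4},{x1,x6}}
  A12={{x1,x3}} A13={{x3},{x1,x3}} A14={{x1,x3}} A23={{x1},{x1,x3},{x1,x4},{x1,x6},{x4,x7}} A24={{x1},{x1,x3},{x1,x4},{x1,x6}} A34={{x1},{x1,x3},{x1,x4},{x1,x6}}
  A123={{x1,x3}} A124={{x1,x3}} A134={{x1,x3}} A234={{x1},{x1,x3},{x1,x4},{x1,x6}}
  A1234={{x1,x3}}
components per intersection:
  A1: {{x3},{x1,x3}}
  A2: {{x1},{x1,x3},{x1,x4},{x1,x6}} {{x5}} {{x7},{x4,x7}}
  A3: {{x1},{x3},{x4},{x6},{x1,x3},{x1,x4},{x1,x6},{x4,x7}} {{x2}}
  A4: {{x1},{x1,x3},{x1,x4},{x1,x6}}
  A12: {{x1,x3}}
  A13: {{x3},{x1,x3}}
  A14: {{x1,x3}}
  A23: {{x1},{x1,x3},{x1,x4},{x1,x6}} {{x4,x7}}
  A24: {{x1},{x1,x3},{x1,x4},{x1,x6}}
  A34: {{x1},{x1,x3},{x1,x4},{x1,x6}}
  A123: {{x1,x3}}
  A124: {{x1,x3}}
  A134: {{x1,x3}}
  A234: {{x1},{x1,x3},{x1,x4},{x1,x6}}
  A1234: {{x1,x3}}
C dims 7,7,4,1; δ0: rk 4, SNF 1^4; δ1: rk 3, SNF 1^3; δ2: rk 1, SNF 1^1
degree 0: 7−4−0 = 3 → Ȟ^0 ≅ Z^3
degree 1: 7−3−4 = 0 → Ȟ^1 ≅ 0
degree 2: 4−1−3 = 0 → Ȟ^2 ≅ 0


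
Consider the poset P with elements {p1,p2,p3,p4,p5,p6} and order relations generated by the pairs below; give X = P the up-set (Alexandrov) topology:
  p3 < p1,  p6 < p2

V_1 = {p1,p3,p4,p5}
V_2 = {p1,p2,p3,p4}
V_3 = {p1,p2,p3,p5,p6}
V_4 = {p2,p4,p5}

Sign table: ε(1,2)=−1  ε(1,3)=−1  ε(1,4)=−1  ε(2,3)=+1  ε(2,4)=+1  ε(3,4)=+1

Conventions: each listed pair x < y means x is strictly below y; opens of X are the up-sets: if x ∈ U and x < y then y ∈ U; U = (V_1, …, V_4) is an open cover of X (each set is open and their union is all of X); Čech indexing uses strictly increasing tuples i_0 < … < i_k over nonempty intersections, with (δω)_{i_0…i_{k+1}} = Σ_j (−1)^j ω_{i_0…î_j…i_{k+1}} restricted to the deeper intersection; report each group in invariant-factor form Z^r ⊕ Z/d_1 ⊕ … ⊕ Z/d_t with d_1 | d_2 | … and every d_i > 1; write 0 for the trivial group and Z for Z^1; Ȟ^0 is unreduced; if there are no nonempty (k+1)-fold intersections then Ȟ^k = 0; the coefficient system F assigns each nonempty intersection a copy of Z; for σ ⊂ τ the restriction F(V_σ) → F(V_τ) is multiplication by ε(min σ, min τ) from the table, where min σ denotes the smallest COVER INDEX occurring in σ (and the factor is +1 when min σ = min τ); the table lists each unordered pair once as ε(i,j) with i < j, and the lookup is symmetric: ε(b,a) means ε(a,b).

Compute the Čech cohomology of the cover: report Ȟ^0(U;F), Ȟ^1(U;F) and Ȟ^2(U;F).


Ȟ^0 ≅ Z, Ȟ^1 ≅ 0 and Ȟ^2 ≅ Z

cover nerve:
  V12={p1,p3,p4} V13={p1,p3,p5} V14={p4,p5} V23={p1,p2,p3} V24={p2,p4} V34={p2,p5}
  V123={p1,p3} V124={p4} V134={p5} V234={p2}
C dims 4,6,4; δ0: rk 3, SNF 1^3; δ1: rk 3, SNF 1^3
Ȟ^0: (4−3)−0=1 ⇒ Z
Ȟ^1: (6−3)−3=0 ⇒ 0
Ȟ^2: (4−0)−3=1 ⇒ Z


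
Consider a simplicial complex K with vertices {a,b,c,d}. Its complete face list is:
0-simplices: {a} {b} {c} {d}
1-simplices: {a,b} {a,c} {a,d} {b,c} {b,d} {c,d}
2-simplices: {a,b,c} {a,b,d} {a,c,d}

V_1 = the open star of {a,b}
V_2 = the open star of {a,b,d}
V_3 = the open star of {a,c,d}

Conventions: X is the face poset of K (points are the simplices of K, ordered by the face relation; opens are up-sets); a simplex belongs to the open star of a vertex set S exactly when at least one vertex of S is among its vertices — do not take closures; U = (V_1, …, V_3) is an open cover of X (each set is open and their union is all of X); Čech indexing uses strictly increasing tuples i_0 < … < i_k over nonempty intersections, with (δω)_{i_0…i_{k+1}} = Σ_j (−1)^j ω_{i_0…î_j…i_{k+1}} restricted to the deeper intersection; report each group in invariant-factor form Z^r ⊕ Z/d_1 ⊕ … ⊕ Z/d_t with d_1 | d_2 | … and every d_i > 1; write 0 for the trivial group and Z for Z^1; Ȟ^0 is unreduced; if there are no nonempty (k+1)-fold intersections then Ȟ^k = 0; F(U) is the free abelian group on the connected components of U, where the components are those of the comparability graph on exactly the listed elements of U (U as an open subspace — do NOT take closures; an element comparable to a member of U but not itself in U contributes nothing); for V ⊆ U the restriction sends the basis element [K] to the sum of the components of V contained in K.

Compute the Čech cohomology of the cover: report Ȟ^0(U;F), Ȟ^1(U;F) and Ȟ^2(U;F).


Ȟ^0 = Z, Ȟ^1 = 0 and Ȟ^2 = 0

nerve of the cover:
  V1={{a},{b},{a,b},{a,c},{a,d},{b,c},{b,d},{a,b,c},{a,b,d},{a,c,d}} V2={{a},{b},{d},{a,b},{a,c},{a,d},{b,c},{b,d},{c,d},{a,b,c},{a,b,d},{a,c,d}} V3={{a},{c},{d},{a,b},{a,c},{a,d},{b,c},{b,d},{c,d},{a,b,c},{a,b,d},{a,c,d}}
  V12={{a},{b},{a,b},{a,c},{a,d},{b,c},{b,d},{a,b,c},{a,b,d},{a,c,d}} V13={{a},{a,b},{a,c},{a,d},{b,c},{b,d},{a,b,c},{a,b,d},{a,c,d}} V23={{a},{d},{a,b},{a,c},{a,d},{b,c},{b,d},{c,d},{a,b,c},{a,b,d},{a,c,d}}
  V123={{a},{a,b},{a,c},{a,d},{b,c},{b,d},{a,b,c},{a,b,d},{a,c,d}}
components per intersection:
  V1: {{a},{b},{a,b},{a,c},{a,d},{b,c},{b,d},{a,b,c},{a,b,d},{a,c,d}}
  V2: {{a},{b},{d},{a,b},{a,c},{a,d},{b,c},{b,d},{c,d},{a,b,c},{a,b,d},{a,c,d}}
  V3: {{a},{c},{d},{a,b},{a,c},{a,d},{b,c},{b,d},{c,d},{a,b,c},{a,b,d},{a,c,d}}
  V12: {{a},{b},{a,b},{a,c},{a,d},{b,c},{b,d},{a,b,c},{a,b,d},{a,c,d}}
  V13: {{a},{a,b},{a,c},{a,d},{b,c},{b,d},{a,b,c},{a,b,d},{a,c,d}}
  V23: {{a},{d},{a,b},{a,c},{a,d},{b,c},{b,d},{c,d},{a,b,c},{a,b,d},{a,c,d}}
  V123: {{a},{a,b},{a,c},{a,d},{b,c},{b,d},{a,b,c},{a,b,d},{a,c,d}}
C dims 3,3,1; δ0: rk 2, SNF 1^2; δ1: rk 1, SNF 1^1
Ȟ^0 = (3 − 2) − 0 = 1, so Ȟ^0 ≅ Z
Ȟ^1 = (3 − 1) − 2 = 0, so Ȟ^1 ≅ 0
Ȟ^2 = (1 − 0) − 1 = 0, so Ȟ^2 ≅ 0


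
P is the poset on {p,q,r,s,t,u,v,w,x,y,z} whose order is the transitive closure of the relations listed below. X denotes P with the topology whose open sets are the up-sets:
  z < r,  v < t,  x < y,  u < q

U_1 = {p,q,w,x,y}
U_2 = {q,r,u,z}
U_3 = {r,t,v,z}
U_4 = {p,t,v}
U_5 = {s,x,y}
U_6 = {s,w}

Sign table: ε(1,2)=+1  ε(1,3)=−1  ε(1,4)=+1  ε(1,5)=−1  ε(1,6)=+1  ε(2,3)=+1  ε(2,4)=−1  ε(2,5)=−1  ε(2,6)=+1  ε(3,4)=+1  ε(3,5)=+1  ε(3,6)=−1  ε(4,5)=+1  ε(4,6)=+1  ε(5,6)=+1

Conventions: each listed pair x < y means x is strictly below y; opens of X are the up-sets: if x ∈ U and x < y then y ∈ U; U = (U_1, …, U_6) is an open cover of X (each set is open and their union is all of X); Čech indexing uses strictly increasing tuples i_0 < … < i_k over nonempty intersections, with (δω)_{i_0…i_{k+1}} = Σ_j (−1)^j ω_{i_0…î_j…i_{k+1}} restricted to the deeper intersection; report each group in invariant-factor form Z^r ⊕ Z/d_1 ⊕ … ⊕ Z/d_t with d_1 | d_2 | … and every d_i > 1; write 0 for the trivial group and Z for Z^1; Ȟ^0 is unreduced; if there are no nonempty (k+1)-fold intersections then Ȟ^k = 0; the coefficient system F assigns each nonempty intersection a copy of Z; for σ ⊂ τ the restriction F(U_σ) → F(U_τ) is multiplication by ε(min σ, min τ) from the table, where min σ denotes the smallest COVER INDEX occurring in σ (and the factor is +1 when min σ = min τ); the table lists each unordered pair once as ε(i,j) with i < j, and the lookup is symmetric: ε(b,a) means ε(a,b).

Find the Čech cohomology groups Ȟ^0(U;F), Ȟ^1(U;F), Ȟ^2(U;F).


nonempty intersections:
  U12={q} U14={p} U15={x,y} U16={w} U23={r,z} U34={t,v} U56={s}
C dims 6,7; δ0: rk 6, SNF 1^5·2
Ȟ^0: (6−6)−0=0 ⇒ 0
Ȟ^1: (7−0)−6=1 plus torsion [2] ⇒ Z ⊕ Z/2
Ȟ^2: (0−0)−0=0 ⇒ 0

Ȟ^0 ≅ 0; Ȟ^1 ≅ Z ⊕ Z/2; Ȟ^2 ≅ 0


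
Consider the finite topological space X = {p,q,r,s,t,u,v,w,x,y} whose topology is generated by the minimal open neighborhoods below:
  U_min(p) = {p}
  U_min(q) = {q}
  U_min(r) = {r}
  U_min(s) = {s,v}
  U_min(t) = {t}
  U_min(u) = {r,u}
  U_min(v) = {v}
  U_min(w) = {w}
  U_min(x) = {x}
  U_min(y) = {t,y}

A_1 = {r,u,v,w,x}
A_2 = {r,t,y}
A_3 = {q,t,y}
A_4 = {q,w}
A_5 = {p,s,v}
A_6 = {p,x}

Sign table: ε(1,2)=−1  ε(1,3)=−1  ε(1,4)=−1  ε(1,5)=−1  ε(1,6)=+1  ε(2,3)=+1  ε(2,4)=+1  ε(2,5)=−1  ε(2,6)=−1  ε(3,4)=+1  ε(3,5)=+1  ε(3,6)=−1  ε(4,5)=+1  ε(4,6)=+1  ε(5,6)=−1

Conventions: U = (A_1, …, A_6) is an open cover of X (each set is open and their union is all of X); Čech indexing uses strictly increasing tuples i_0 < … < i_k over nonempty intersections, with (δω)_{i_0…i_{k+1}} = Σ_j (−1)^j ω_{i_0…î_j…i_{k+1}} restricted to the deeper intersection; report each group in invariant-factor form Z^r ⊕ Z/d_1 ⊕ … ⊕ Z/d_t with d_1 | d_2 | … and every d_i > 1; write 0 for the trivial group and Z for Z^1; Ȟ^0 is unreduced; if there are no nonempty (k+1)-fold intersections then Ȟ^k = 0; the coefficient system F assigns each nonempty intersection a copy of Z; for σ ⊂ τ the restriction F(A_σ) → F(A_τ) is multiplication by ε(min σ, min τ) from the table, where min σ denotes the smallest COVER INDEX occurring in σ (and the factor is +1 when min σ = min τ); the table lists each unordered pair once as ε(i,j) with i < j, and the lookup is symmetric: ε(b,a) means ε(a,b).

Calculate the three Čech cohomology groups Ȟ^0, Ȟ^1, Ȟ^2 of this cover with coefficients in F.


nerve of the cover:
  A12={r} A14={w} A15={v} A16={x} A23={t,y} A34={q} A56={p}
C dims 6,7; δ0: rk 5, SNF 1^5
Ȟ^0 = (6 − 5) − 0 = 1, so Ȟ^0 ≅ Z
Ȟ^1 = (7 − 0) − 5 = 2, so Ȟ^1 ≅ Z^2
Ȟ^2 = (0 − 0) − 0 = 0, so Ȟ^2 ≅ 0

Ȟ^0 ≅ Z, Ȟ^1 ≅ Z^2, Ȟ^2 ≅ 0


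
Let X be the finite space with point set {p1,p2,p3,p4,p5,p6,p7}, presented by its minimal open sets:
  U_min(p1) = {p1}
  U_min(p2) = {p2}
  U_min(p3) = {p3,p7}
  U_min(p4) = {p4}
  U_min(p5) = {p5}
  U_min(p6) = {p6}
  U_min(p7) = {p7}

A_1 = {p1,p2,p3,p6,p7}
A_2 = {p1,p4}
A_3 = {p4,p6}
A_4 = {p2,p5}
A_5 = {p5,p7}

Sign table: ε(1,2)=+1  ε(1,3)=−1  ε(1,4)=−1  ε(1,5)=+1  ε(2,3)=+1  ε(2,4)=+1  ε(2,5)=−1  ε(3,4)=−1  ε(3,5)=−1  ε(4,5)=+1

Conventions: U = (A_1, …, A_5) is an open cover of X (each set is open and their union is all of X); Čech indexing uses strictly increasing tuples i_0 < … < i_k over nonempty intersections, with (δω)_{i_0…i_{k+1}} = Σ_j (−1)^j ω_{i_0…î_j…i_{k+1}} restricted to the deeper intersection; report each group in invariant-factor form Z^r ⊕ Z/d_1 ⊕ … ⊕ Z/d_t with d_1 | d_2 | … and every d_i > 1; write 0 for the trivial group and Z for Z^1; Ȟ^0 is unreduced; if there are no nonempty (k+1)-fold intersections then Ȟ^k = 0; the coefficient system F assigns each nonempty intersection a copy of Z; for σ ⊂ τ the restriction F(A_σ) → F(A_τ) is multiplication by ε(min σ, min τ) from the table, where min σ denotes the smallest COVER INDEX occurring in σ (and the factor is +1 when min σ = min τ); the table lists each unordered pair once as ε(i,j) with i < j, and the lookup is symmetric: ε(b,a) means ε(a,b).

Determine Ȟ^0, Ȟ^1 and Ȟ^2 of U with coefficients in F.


intersection data:
  A12={p1} A13={p6} A14={p2} A15={p7} A23={p4} A45={p5}
C dims 5,6; δ0: rk 5, SNF 1^4·2
Ȟ^0 = (5 − 5) − 0 = 0, so Ȟ^0 ≅ 0
Ȟ^1 = (6 − 0) − 5 = 1 plus torsion [2], so Ȟ^1 ≅ Z ⊕ Z/2
Ȟ^2 = (0 − 0) − 0 = 0, so Ȟ^2 ≅ 0

Ȟ^0(U;F) ≅ 0, Ȟ^1(U;F) ≅ Z ⊕ Z/2, Ȟ^2(U;F) ≅ 0


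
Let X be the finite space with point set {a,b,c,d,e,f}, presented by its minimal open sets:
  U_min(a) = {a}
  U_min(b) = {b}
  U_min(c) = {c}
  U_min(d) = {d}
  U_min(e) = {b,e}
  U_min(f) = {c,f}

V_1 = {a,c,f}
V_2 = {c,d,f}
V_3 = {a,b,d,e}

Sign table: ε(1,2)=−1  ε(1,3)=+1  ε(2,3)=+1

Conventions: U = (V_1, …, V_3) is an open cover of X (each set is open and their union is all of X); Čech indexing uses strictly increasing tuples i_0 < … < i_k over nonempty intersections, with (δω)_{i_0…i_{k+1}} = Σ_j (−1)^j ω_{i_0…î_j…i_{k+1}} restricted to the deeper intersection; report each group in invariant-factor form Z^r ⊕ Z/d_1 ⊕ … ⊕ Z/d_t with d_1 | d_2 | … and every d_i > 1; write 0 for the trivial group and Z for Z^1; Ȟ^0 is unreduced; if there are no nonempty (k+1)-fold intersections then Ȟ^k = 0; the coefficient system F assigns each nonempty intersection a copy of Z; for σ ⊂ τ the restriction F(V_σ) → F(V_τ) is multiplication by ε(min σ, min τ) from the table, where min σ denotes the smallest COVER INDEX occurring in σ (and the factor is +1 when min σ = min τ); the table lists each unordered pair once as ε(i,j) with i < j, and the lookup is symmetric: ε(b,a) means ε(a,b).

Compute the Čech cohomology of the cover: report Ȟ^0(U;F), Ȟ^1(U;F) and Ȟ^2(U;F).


Ȟ^0 ≅ 0,  Ȟ^1 ≅ Z/2,  Ȟ^2 ≅ 0

nonempty overlaps:
  V12={c,f} V13={a} V23={d}
C dims 3,3; δ0: rk 3, SNF 1^2·2
degree 0: 3−3−0 = 0 → Ȟ^0 ≅ 0
degree 1: 3−0−3 = 0 plus torsion [2] → Ȟ^1 ≅ Z/2
degree 2: 0−0−0 = 0 → Ȟ^2 ≅ 0


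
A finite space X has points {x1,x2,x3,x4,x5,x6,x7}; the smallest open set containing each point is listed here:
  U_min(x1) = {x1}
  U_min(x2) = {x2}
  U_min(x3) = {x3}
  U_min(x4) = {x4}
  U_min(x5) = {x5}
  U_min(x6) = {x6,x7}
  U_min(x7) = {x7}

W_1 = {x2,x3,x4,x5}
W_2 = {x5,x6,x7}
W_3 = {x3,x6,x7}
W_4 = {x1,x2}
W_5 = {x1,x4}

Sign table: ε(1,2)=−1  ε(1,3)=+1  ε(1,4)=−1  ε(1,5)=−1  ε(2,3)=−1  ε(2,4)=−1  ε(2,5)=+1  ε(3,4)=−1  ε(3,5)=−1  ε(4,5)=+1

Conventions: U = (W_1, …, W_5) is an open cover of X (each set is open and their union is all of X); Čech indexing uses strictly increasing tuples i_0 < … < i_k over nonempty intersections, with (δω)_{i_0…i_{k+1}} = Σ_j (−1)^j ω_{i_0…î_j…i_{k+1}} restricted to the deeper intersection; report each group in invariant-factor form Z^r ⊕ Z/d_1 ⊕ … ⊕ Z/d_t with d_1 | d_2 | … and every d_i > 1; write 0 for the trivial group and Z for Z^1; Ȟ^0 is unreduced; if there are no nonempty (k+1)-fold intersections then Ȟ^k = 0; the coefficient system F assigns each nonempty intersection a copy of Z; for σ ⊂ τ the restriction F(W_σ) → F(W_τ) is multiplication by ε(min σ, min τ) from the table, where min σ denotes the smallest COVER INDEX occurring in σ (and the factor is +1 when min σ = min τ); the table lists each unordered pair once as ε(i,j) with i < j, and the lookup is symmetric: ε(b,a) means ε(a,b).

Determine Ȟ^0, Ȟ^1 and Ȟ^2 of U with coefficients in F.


Ȟ^0 = Z, Ȟ^1 = Z^2 and Ȟ^2 = 0

intersection data:
  W12={x5} W13={x3} W14={x2} W15={x4} W23={x6,x7} W45={x1}
C dims 5,6; δ0: rk 4, SNF 1^4
Ȟ^0 = (5 − 4) − 0 = 1, so Ȟ^0 ≅ Z
Ȟ^1 = (6 − 0) − 4 = 2, so Ȟ^1 ≅ Z^2
Ȟ^2 = (0 − 0) − 0 = 0, so Ȟ^2 ≅ 0


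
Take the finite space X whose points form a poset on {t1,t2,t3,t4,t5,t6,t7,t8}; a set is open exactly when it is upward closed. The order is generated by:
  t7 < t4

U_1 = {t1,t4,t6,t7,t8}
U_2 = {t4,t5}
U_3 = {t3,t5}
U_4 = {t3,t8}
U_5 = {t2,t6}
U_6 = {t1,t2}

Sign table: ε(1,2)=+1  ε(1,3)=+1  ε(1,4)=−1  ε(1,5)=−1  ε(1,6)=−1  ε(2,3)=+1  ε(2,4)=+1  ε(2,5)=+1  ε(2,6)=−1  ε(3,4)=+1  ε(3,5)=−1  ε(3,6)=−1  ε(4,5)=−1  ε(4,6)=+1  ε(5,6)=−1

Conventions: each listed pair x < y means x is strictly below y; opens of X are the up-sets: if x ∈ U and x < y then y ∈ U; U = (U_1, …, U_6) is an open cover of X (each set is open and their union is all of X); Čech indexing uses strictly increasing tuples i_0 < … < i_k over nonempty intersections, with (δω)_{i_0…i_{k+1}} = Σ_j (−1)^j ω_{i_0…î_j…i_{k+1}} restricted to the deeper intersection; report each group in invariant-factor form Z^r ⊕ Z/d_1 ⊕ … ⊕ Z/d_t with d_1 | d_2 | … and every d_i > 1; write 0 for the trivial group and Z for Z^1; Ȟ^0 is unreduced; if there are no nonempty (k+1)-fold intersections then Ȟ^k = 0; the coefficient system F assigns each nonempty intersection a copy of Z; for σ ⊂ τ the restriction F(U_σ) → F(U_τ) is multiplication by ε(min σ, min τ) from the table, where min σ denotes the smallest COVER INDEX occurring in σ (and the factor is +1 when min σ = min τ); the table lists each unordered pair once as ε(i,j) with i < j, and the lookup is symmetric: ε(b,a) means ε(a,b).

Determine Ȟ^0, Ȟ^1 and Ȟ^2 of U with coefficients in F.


nerve of the cover:
  U12={t4} U14={t8} U15={t6} U16={t1} U23={t5} U34={t3} U56={t2}
C dims 6,7; δ0: rk 6, SNF 1^5·2
Ȟ^0 = (6 − 6) − 0 = 0, so Ȟ^0 ≅ 0
Ȟ^1 = (7 − 0) − 6 = 1 plus torsion [2], so Ȟ^1 ≅ Z ⊕ Z/2
Ȟ^2 = (0 − 0) − 0 = 0, so Ȟ^2 ≅ 0

Ȟ^0 ≅ 0, Ȟ^1 ≅ Z ⊕ Z/2, Ȟ^2 ≅ 0


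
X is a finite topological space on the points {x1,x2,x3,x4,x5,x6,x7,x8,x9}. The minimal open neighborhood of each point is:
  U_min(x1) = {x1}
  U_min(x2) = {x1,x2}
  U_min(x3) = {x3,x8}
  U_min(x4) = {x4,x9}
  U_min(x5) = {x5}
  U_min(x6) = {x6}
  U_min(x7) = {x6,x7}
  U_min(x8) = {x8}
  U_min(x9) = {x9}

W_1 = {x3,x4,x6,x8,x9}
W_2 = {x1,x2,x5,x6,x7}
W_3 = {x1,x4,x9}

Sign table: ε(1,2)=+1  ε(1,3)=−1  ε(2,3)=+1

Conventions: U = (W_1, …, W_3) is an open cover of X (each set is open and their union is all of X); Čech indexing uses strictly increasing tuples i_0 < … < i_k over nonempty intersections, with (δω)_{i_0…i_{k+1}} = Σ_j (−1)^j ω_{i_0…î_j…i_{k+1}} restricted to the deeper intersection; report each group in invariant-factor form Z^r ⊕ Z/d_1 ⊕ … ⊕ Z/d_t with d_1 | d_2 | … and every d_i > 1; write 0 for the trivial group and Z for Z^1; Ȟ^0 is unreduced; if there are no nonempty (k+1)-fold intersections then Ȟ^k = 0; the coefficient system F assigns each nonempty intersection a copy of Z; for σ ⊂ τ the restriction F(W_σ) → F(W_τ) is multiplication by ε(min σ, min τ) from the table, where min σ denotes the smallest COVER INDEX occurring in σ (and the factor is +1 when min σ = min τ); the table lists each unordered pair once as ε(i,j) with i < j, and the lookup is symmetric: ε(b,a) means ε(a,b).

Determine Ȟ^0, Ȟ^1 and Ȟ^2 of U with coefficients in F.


Ȟ^0 ≅ 0,  Ȟ^1 ≅ Z/2,  Ȟ^2 ≅ 0

intersection data:
  W12={x6} W13={x4,x9} W23={x1}
C dims 3,3; δ0: rk 3, SNF 1^2·2
Ȟ^0 = (3 − 3) − 0 = 0, so Ȟ^0 ≅ 0
Ȟ^1 = (3 − 0) − 3 = 0 plus torsion [2], so Ȟ^1 ≅ Z/2
Ȟ^2 = (0 − 0) − 0 = 0, so Ȟ^2 ≅ 0


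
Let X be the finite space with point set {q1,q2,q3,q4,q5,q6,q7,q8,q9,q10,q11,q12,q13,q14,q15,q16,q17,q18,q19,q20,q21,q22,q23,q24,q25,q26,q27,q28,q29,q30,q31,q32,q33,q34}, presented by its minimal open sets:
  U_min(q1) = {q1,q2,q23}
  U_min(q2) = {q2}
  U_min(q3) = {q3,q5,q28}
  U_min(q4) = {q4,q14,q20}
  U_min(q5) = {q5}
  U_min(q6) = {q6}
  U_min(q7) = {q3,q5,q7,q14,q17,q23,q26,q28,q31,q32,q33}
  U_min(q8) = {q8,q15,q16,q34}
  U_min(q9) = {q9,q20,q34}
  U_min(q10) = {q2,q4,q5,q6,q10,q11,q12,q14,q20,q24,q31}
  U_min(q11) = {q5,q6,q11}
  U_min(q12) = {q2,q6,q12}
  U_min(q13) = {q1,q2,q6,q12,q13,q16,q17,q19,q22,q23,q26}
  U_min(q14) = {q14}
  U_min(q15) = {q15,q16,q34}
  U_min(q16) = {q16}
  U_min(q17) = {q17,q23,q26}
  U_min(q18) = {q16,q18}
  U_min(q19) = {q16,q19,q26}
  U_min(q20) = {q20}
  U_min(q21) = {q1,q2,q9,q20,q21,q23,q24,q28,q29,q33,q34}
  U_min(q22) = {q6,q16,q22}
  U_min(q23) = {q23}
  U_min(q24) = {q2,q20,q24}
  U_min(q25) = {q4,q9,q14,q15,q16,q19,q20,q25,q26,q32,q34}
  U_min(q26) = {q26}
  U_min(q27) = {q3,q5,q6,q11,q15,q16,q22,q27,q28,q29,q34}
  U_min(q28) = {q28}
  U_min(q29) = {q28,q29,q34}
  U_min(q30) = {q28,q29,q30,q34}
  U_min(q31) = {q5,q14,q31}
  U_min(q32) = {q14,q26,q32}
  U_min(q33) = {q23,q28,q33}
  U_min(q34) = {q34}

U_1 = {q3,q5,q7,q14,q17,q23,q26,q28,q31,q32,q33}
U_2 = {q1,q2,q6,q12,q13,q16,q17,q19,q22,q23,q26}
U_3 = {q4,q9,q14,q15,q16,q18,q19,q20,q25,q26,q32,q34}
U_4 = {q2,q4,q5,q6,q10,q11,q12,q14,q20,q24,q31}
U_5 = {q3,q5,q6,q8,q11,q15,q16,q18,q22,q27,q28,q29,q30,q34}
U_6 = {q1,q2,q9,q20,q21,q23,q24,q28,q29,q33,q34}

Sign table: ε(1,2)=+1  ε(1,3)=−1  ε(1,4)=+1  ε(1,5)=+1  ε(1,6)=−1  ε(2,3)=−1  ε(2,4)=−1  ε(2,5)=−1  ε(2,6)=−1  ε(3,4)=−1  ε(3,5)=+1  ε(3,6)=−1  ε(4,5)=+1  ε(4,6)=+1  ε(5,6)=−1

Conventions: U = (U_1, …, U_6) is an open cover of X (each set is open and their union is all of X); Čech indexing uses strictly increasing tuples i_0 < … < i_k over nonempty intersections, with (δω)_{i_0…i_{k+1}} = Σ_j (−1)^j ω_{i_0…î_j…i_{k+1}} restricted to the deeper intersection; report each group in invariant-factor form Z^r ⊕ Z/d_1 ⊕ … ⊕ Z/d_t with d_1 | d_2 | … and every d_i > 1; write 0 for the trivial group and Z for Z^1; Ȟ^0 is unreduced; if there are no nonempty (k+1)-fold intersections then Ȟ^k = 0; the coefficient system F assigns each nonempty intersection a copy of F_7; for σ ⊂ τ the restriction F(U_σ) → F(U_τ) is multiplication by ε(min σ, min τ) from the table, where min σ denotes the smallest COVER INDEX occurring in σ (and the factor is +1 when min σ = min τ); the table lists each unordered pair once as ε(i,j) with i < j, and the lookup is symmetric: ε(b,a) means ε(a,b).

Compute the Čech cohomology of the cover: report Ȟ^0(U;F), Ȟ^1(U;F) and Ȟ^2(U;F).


intersection data:
  U12={q17,q23,q26} U13={q14,q26,q32} U14={q5,q14,q31} U15={q3,q5,q28} U16={q23,q28,q33} U23={q16,q19,q26} U24={q2,q6,q12} U25={q6,q16,q22} U26={q1,q2,q23} U34={q4,q14,q20} U35={q15,q16,q18,q34} U36={q9,q20,q34} U45={q5,q6,q11} U46={q2,q20,q24} U56={q28,q29,q34}
  U123={q26} U126={q23} U134={q14} U145={q5} U156={q28} U235={q16} U245={q6} U246={q2} U346={q20} U356={q34}
C dims 6,15,10; δ0: rk_F7 6; δ1: rk_F7 9
Ȟ^0 = (6 − 6) − 0 = 0, so Ȟ^0 ≅ 0
Ȟ^1 = (15 − 9) − 6 = 0, so Ȟ^1 ≅ 0
Ȟ^2 = (10 − 0) − 9 = 1, so Ȟ^2 ≅ Z/7

Ȟ^0 = 0, Ȟ^1 = 0 and Ȟ^2 = Z/7


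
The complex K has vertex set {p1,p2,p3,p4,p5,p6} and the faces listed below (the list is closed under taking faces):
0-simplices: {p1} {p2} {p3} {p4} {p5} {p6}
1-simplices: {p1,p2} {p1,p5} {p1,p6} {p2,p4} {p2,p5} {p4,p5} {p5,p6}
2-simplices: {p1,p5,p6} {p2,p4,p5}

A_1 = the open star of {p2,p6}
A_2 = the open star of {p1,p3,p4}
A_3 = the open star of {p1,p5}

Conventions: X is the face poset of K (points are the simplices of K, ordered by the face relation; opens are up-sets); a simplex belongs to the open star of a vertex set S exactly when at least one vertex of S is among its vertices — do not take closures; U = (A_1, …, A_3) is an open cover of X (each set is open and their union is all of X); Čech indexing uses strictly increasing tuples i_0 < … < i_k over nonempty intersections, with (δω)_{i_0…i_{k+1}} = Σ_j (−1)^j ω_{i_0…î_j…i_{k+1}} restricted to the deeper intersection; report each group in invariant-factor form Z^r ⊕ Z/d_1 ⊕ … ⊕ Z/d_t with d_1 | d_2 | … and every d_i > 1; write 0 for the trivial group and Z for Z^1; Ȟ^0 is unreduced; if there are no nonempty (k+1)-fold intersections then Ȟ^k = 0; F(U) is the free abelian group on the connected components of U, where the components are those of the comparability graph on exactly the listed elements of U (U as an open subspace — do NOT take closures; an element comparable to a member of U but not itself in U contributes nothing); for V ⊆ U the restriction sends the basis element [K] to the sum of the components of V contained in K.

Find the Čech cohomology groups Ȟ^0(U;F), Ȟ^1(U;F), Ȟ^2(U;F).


nerve simplices:
  A1={{p2},{p6},{p1,p2},{p1,p6},{p2,p4},{p2,p5},{p5,p6},{p1,p5,p6},{p2,p4,p5}} A2={{p1},{p3},{p4},{p1,p2},{p1,p5},{p1,p6},{p2,p4},{p4,p5},{p1,p5,p6},{p2,p4,p5}} A3={{p1},{p5},{p1,p2},{p1,p5},{p1,p6},{p2,p5},{p4,p5},{p5,p6},{p1,p5,p6},{p2,p4,p5}}
  A12={{p1,p2},{p1,p6},{p2,p4},{p1,p5,p6},{p2,p4,p5}} A13={{p1,p2},{p1,p6},{p2,p5},{p5,p6},{p1,p5,p6},{p2,p4,p5}} A23={{p1},{p1,p2},{p1,p5},{p1,p6},{p4,p5},{p1,p5,p6},{p2,p4,p5}}
  A123={{p1,p2},{p1,p6},{p1,p5,p6},{p2,p4,p5}}
components per intersection:
  A1: {{p2},{p1,p2},{p2,p4},{p2,p5},{p2,p4,p5}} {{p6},{p1,p6},{p5,p6},{p1,p5,p6}}
  A2: {{p1},{p1,p2},{p1,p5},{p1,p6},{p1,p5,p6}} {{p3}} {{p4},{p2,p4},{p4,p5},{p2,p4,p5}}
  A3: {{p1},{p5},{p1,p2},{p1,p5},{p1,p6},{p2,p5},{p4,p5},{p5,p6},{p1,p5,p6},{p2,p4,p5}}
  A12: {{p1,p2}} {{p1,p6},{p1,p5,p6}} {{p2,p4},{p2,p4,p5}}
  A13: {{p1,p2}} {{p1,p6},{p5,p6},{p1,p5,p6}} {{p2,p5},{p2,p4,p5}}
  A23: {{p1},{p1,p2},{p1,p5},{p1,p6},{p1,p5,p6}} {{p4,p5},{p2,p4,p5}}
  A123: {{p1,p2}} {{p1,p6},{p1,p5,p6}} {{p2,p4,p5}}
C dims 6,8,3; δ0: rk 4, SNF 1^4; δ1: rk 3, SNF 1^3
degree 0: 6−4−0 = 2 → Ȟ^0 ≅ Z^2
degree 1: 8−3−4 = 1 → Ȟ^1 ≅ Z
degree 2: 3−0−3 = 0 → Ȟ^2 ≅ 0

Ȟ^0 ≅ Z^2, Ȟ^1 ≅ Z, Ȟ^2 ≅ 0


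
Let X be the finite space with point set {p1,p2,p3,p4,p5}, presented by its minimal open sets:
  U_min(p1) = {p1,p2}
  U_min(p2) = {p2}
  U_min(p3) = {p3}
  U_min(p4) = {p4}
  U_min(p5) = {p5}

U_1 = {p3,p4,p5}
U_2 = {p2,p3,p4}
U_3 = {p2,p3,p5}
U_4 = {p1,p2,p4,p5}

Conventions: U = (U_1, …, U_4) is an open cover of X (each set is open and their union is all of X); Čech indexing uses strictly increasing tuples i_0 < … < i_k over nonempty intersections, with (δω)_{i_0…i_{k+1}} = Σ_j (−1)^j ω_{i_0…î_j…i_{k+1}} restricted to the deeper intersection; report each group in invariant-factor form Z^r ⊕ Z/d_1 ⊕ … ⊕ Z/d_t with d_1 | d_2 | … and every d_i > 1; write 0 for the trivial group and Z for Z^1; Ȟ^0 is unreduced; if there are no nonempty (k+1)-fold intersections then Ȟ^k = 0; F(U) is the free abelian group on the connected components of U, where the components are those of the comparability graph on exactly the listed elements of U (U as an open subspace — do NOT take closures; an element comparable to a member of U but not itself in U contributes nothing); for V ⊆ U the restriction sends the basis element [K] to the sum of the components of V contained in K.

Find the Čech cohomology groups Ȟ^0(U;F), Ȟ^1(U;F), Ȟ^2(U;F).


Ȟ^0(U;F) ≅ Z^4, Ȟ^1(U;F) ≅ 0, Ȟ^2(U;F) ≅ 0

nerve simplices:
  U12={p3,p4} U13={p3,p5} U14={p4,p5} U23={p2,p3} U24={p2,p4} U34={p2,p5}
  U123={p3} U124={p4} U134={p5} U234={p2}
components per intersection:
  U1: {p3} {p4} {p5}
  U2: {p2} {p3} {p4}
  U3: {p2} {p3} {p5}
  U4: {p1,p2} {p4} {p5}
  U12: {p3} {p4}
  U13: {p3} {p5}
  U14: {p4} {p5}
  U23: {p2} {p3}
  U24: {p2} {p4}
  U34: {p2} {p5}
  U123: {p3}
  U124: {p4}
  U134: {p5}
  U234: {p2}
C dims 12,12,4; δ0: rk 8, SNF 1^8; δ1: rk 4, SNF 1^4
degree 0: 12−8−0 = 4 → Ȟ^0 ≅ Z^4
degree 1: 12−4−8 = 0 → Ȟ^1 ≅ 0
degree 2: 4−0−4 = 0 → Ȟ^2 ≅ 0


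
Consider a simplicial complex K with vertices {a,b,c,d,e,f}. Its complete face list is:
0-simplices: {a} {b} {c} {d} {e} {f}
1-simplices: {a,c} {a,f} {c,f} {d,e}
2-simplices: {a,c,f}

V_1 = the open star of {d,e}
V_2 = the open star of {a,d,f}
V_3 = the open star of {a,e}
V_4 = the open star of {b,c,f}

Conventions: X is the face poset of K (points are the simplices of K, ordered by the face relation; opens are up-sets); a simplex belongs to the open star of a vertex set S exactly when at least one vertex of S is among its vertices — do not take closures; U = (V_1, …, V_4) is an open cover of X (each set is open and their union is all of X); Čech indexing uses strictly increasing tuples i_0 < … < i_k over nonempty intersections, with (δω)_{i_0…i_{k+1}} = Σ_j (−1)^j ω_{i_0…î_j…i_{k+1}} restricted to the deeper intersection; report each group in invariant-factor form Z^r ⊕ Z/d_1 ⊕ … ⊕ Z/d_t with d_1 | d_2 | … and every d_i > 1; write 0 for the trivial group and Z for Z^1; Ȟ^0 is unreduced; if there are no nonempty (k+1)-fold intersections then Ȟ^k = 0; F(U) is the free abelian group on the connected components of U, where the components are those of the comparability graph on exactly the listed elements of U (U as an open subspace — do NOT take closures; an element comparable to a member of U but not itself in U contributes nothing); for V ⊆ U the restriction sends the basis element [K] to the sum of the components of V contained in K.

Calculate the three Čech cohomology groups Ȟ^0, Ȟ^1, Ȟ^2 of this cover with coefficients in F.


Ȟ^0 = Z^3, Ȟ^1 = 0 and Ȟ^2 = 0

nonempty overlaps:
  V1={{d},{e},{d,e}} V2={{a},{d},{f},{a,c},{a,f},{c,f},{d,e},{a,c,f}} V3={{a},{e},{a,c},{a,f},{d,e},{a,c,f}} V4={{b},{c},{f},{a,c},{a,f},{c,f},{a,c,f}}
  V12={{d},{d,e}} V13={{e},{d,e}} V23={{a},{a,c},{a,f},{d,e},{a,c,f}} V24={{f},{a,c},{a,f},{c,f},{a,c,f}} V34={{a,c},{a,f},{a,c,f}}
  V123={{d,e}} V234={{a,c},{a,f},{a,c,f}}
components per intersection:
  V1: {{d},{e},{d,e}}
  V2: {{a},{f},{a,c},{a,f},{c,f},{a,c,f}} {{d},{d,e}}
  V3: {{a},{a,c},{a,f},{a,c,f}} {{e},{d,e}}
  V4: {{b}} {{c},{f},{a,c},{a,f},{c,f},{a,c,f}}
  V12: {{d},{d,e}}
  V13: {{e},{d,e}}
  V23: {{a},{a,c},{a,f},{a,c,f}} {{d,e}}
  V24: {{f},{a,c},{a,f},{c,f},{a,c,f}}
  V34: {{a,c},{a,f},{a,c,f}}
  V123: {{d,e}}
  V234: {{a,c},{a,f},{a,c,f}}
C dims 7,6,2; δ0: rk 4, SNF 1^4; δ1: rk 2, SNF 1^2
degree 0: 7−4−0 = 3 → Ȟ^0 ≅ Z^3
degree 1: 6−2−4 = 0 → Ȟ^1 ≅ 0
degree 2: 2−0−2 = 0 → Ȟ^2 ≅ 0


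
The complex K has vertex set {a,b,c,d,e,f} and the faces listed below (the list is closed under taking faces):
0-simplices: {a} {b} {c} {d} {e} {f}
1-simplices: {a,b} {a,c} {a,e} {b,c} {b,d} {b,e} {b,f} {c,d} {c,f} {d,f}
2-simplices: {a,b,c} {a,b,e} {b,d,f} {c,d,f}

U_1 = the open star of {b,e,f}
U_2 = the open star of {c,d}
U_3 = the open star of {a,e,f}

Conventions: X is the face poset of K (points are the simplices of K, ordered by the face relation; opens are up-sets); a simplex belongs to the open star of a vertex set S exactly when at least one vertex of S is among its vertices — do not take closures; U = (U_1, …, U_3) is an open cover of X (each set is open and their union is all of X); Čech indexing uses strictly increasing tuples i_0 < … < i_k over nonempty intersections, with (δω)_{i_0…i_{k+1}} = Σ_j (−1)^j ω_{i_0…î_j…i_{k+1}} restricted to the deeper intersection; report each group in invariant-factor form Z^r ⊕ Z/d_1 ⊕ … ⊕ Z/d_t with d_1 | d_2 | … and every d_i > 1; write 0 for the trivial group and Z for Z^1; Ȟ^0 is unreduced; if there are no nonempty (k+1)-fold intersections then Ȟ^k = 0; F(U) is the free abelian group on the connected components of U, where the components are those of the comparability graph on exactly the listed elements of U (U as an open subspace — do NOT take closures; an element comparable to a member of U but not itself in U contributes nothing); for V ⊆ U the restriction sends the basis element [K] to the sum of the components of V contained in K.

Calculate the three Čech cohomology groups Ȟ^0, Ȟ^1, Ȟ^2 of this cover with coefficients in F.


Ȟ^0 ≅ Z; Ȟ^1 ≅ Z; Ȟ^2 ≅ 0

nonempty overlaps:
  U1={{b},{e},{f},{a,b},{a,e},{b,c},{b,d},{b,e},{b,f},{c,f},{d,f},{a,b,c},{a,b,e},{b,d,f},{c,d,f}} U2={{c},{d},{a,c},{b,c},{b,d},{c,d},{c,f},{d,f},{a,b,c},{b,d,f},{c,d,f}} U3={{a},{e},{f},{a,b},{a,c},{a,e},{b,e},{b,f},{c,f},{d,f},{a,b,c},{a,b,e},{b,d,f},{c,d,f}}
  U12={{b,c},{b,d},{c,f},{d,f},{a,b,c},{b,d,f},{c,d,f}} U13={{e},{f},{a,b},{a,e},{b,e},{b,f},{c,f},{d,f},{a,b,c},{a,b,e},{b,d,f},{c,d,f}} U23={{a,c},{c,f},{d,f},{a,b,c},{b,d,f},{c,d,f}}
  U123={{c,f},{d,f},{a,b,c},{b,d,f},{c,d,f}}
components per intersection:
  U1: {{b},{e},{f},{a,b},{a,e},{b,c},{b,d},{b,e},{b,f},{c,f},{d,f},{a,b,c},{a,b,e},{b,d,f},{c,d,f}}
  U2: {{c},{d},{a,c},{b,c},{b,d},{c,d},{c,f},{d,f},{a,b,c},{b,d,f},{c,d,f}}
  U3: {{a},{e},{a,b},{a,c},{a,e},{b,e},{a,b,c},{a,b,e}} {{f},{b,f},{c,f},{d,f},{b,d,f},{c,d,f}}
  U12: {{b,c},{a,b,c}} {{b,d},{c,f},{d,f},{b,d,f},{c,d,f}}
  U13: {{e},{a,b},{a,e},{b,e},{a,b,c},{a,b,e}} {{f},{b,f},{c,f},{d,f},{b,d,f},{c,d,f}}
  U23: {{a,c},{a,b,c}} {{c,f},{d,f},{b,d,f},{c,d,f}}
  U123: {{c,f},{d,f},{b,d,f},{c,d,f}} {{a,b,c}}
C dims 4,6,2; δ0: rk 3, SNF 1^3; δ1: rk 2, SNF 1^2
degree 0: 4−3−0 = 1 → Ȟ^0 ≅ Z
degree 1: 6−2−3 = 1 → Ȟ^1 ≅ Z
degree 2: 2−0−2 = 0 → Ȟ^2 ≅ 0
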